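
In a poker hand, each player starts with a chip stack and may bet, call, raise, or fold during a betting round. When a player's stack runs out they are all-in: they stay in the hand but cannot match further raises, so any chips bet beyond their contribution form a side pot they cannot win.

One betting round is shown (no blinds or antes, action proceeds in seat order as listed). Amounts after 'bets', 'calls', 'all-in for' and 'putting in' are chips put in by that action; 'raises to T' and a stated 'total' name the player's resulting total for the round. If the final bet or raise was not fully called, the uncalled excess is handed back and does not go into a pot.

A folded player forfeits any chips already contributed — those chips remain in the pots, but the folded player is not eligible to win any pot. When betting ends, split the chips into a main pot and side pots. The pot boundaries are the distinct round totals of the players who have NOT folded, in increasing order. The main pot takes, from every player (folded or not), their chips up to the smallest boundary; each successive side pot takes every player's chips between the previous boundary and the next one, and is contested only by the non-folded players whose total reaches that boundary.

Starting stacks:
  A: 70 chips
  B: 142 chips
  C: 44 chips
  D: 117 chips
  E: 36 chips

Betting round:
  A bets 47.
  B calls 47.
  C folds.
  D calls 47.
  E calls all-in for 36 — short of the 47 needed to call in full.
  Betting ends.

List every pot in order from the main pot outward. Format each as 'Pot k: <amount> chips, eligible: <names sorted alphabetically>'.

Pot 1: 144 chips, eligible: A, B, D, E
Pot 2: 33 chips, eligible: A, B, D

Derivation:
Contributions: A=47, B=47, D=47, E=36
Folded: C
Pot levels (distinct totals of non-folded players): 36, 47
Layer 1-36: 36 each from A, B, D, E = 36*4 = 144 chips; eligible A, B, D, E
Layer 37-47: 11 each from A, B, D = 11*3 = 33 chips; eligible A, B, D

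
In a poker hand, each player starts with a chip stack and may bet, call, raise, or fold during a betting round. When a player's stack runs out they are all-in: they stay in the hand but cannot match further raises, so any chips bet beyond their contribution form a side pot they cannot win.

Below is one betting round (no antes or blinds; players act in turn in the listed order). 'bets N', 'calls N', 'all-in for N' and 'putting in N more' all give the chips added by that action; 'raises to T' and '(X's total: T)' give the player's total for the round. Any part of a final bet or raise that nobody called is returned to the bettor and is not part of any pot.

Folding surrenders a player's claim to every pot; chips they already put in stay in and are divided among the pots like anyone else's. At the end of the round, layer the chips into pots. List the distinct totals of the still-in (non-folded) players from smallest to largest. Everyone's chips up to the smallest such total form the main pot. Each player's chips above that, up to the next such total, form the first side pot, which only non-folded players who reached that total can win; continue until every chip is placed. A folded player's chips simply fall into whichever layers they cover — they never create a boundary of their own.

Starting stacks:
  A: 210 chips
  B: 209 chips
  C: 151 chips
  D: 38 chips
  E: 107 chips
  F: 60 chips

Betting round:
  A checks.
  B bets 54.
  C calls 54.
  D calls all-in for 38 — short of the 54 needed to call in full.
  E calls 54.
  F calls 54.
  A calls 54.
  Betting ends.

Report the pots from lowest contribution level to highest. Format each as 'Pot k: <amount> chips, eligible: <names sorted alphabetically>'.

Pot 1: 228 chips, eligible: A, B, C, D, E, F
Pot 2: 80 chips, eligible: A, B, C, E, F

Derivation:
Contributions: A=54, B=54, C=54, D=38, E=54, F=54
Pot levels (distinct totals of non-folded players): 38, 54
Layer 1-38: 38 each from A, B, C, D, E, F = 38*6 = 228 chips; eligible A, B, C, D, E, F
Layer 39-54: 16 each from A, B, C, E, F = 16*5 = 80 chips; eligible A, B, C, E, F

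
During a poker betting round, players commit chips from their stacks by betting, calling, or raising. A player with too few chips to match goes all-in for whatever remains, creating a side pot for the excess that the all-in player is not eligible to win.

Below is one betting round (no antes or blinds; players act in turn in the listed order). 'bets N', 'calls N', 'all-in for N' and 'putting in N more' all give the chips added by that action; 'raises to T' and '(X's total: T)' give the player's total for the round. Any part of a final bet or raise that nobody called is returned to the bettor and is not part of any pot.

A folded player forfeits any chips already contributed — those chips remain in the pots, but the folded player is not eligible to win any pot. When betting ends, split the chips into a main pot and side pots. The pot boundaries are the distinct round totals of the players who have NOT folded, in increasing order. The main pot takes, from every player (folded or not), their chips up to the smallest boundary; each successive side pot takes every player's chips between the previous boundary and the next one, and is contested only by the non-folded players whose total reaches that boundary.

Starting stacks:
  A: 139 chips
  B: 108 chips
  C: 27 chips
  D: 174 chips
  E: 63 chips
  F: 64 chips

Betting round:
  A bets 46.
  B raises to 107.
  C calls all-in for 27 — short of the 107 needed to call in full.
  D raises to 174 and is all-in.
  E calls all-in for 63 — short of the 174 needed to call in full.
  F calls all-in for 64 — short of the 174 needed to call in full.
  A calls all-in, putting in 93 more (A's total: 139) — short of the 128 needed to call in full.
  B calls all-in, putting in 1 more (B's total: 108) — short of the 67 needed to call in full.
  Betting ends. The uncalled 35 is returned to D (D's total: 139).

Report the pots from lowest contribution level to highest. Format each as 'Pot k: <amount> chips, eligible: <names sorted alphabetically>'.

Contributions (after 35 returned to D): A=139, B=108, C=27, D=139, E=63, F=64
Pot levels (distinct totals of non-folded players): 27, 63, 64, 108, 139
Layer 1-27: 27 each from A, B, C, D, E, F = 27*6 = 162 chips; eligible A, B, C, D, E, F
Layer 28-63: 36 each from A, B, D, E, F = 36*5 = 180 chips; eligible A, B, D, E, F
Layer 64-64: 1 each from A, B, D, F = 1*4 = 4 chips; eligible A, B, D, F
Layer 65-108: 44 each from A, B, D = 44*3 = 132 chips; eligible A, B, D
Layer 109-139: 31 each from A, D = 31*2 = 62 chips; eligible A, D

Pot 1: 162 chips, eligible: A, B, C, D, E, F
Pot 2: 180 chips, eligible: A, B, D, E, F
Pot 3: 4 chips, eligible: A, B, D, F
Pot 4: 132 chips, eligible: A, B, D
Pot 5: 62 chips, eligible: A, D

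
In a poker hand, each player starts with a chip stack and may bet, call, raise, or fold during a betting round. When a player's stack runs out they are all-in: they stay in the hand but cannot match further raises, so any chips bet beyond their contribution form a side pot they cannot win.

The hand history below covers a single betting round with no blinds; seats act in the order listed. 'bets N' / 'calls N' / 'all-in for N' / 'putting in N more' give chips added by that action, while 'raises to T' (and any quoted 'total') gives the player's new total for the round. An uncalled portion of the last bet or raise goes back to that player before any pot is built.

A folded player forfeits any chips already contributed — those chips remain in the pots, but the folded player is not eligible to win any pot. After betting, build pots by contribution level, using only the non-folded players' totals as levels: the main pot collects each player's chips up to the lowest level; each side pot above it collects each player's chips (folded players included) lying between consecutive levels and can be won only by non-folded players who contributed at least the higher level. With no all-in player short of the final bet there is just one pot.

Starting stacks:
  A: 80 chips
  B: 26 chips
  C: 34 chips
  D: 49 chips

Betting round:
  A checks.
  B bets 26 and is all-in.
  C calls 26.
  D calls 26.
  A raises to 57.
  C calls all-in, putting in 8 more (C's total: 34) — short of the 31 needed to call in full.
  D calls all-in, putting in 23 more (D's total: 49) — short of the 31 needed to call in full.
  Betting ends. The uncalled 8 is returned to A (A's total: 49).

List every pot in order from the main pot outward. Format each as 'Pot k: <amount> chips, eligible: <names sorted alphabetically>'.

Contributions (after 8 returned to A): A=49, B=26, C=34, D=49
Pot levels (distinct totals of non-folded players): 26, 34, 49
Layer 1-26: 26 each from A, B, C, D = 26*4 = 104 chips; eligible A, B, C, D
Layer 27-34: 8 each from A, C, D = 8*3 = 24 chips; eligible A, C, D
Layer 35-49: 15 each from A, D = 15*2 = 30 chips; eligible A, D

Pot 1: 104 chips, eligible: A, B, C, D
Pot 2: 24 chips, eligible: A, C, D
Pot 3: 30 chips, eligible: A, D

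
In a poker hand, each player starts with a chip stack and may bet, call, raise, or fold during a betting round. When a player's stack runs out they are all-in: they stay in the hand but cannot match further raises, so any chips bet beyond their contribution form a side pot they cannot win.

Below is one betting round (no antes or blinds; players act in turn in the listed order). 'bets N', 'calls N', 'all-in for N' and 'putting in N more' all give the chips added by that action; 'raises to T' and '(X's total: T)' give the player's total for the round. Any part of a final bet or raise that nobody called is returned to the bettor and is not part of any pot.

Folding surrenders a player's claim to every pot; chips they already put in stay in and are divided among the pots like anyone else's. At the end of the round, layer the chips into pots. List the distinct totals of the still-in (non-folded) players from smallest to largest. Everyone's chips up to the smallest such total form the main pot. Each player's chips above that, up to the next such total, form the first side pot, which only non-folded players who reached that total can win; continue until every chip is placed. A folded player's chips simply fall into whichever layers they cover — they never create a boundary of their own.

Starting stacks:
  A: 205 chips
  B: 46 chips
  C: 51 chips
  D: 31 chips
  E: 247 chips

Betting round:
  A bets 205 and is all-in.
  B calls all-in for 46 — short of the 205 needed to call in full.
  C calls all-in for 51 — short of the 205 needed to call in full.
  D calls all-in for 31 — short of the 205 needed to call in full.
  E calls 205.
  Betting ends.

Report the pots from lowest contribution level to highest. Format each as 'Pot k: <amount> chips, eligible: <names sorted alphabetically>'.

Contributions: A=205, B=46, C=51, D=31, E=205
Pot levels (distinct totals of non-folded players): 31, 46, 51, 205
Layer 1-31: 31 each from A, B, C, D, E = 31*5 = 155 chips; eligible A, B, C, D, E
Layer 32-46: 15 each from A, B, C, E = 15*4 = 60 chips; eligible A, B, C, E
Layer 47-51: 5 each from A, C, E = 5*3 = 15 chips; eligible A, C, E
Layer 52-205: 154 each from A, E = 154*2 = 308 chips; eligible A, E

Pot 1: 155 chips, eligible: A, B, C, D, E
Pot 2: 60 chips, eligible: A, B, C, E
Pot 3: 15 chips, eligible: A, C, E
Pot 4: 308 chips, eligible: A, E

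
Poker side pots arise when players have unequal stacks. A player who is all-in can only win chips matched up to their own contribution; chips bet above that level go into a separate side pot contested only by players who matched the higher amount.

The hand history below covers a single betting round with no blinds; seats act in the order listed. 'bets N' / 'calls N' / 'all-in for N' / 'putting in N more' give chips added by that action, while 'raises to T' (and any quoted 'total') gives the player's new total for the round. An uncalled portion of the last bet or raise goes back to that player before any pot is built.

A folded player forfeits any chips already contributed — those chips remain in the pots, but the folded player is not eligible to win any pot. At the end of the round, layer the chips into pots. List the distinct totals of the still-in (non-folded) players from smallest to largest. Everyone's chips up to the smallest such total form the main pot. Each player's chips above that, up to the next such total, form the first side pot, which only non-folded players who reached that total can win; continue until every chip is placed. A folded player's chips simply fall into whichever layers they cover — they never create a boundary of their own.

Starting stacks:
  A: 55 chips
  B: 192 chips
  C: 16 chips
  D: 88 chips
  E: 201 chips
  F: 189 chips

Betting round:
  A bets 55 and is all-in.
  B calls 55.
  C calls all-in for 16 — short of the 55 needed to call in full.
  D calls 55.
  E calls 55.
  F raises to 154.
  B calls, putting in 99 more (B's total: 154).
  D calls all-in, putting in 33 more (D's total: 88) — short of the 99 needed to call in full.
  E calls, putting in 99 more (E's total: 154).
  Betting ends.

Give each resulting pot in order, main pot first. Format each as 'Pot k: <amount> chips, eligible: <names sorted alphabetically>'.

Pot 1: 96 chips, eligible: A, B, C, D, E, F
Pot 2: 195 chips, eligible: A, B, D, E, F
Pot 3: 132 chips, eligible: B, D, E, F
Pot 4: 198 chips, eligible: B, E, F

Derivation:
Contributions: A=55, B=154, C=16, D=88, E=154, F=154
Pot levels (distinct totals of non-folded players): 16, 55, 88, 154
Layer 1-16: 16 each from A, B, C, D, E, F = 16*6 = 96 chips; eligible A, B, C, D, E, F
Layer 17-55: 39 each from A, B, D, E, F = 39*5 = 195 chips; eligible A, B, D, E, F
Layer 56-88: 33 each from B, D, E, F = 33*4 = 132 chips; eligible B, D, E, F
Layer 89-154: 66 each from B, E, F = 66*3 = 198 chips; eligible B, E, F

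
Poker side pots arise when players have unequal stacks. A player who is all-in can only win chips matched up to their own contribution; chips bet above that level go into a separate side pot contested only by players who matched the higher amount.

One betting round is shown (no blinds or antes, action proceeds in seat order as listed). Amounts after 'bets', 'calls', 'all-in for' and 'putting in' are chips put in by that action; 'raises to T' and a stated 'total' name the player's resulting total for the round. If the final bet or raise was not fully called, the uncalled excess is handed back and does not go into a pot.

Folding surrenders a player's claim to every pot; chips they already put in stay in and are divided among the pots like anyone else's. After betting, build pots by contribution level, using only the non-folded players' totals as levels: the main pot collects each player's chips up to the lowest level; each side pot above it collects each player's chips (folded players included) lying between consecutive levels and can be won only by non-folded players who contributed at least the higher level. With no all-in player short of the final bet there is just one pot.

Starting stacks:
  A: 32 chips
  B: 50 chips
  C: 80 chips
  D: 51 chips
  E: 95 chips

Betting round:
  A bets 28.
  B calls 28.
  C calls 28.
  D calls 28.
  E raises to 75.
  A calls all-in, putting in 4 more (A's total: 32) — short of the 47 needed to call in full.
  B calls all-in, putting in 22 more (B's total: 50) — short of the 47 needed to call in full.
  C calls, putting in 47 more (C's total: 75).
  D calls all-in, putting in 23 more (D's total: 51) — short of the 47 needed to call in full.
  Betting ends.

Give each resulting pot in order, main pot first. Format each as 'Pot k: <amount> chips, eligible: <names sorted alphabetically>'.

Contributions: A=32, B=50, C=75, D=51, E=75
Pot levels (distinct totals of non-folded players): 32, 50, 51, 75
Layer 1-32: 32 each from A, B, C, D, E = 32*5 = 160 chips; eligible A, B, C, D, E
Layer 33-50: 18 each from B, C, D, E = 18*4 = 72 chips; eligible B, C, D, E
Layer 51-51: 1 each from C, D, E = 1*3 = 3 chips; eligible C, D, E
Layer 52-75: 24 each from C, E = 24*2 = 48 chips; eligible C, E

Pot 1: 160 chips, eligible: A, B, C, D, E
Pot 2: 72 chips, eligible: B, C, D, E
Pot 3: 3 chips, eligible: C, D, E
Pot 4: 48 chips, eligible: C, E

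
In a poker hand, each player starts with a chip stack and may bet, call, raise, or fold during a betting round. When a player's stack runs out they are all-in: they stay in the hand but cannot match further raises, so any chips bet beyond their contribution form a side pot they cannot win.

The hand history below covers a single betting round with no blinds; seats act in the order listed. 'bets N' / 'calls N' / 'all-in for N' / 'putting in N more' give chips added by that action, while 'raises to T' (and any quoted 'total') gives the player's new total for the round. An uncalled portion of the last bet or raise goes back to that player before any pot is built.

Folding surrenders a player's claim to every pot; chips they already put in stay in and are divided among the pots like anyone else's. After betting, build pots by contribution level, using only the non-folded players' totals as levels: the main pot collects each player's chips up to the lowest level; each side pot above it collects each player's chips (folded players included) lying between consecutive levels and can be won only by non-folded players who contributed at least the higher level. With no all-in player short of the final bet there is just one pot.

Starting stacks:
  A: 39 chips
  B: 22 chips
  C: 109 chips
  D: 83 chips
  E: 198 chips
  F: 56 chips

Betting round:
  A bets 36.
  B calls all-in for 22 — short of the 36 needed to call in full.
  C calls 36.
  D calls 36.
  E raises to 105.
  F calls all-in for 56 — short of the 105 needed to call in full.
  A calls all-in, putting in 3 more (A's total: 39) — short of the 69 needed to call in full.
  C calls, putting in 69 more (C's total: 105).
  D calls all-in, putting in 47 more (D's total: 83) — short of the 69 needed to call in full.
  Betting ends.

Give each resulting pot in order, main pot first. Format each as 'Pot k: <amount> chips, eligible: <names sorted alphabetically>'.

Pot 1: 132 chips, eligible: A, B, C, D, E, F
Pot 2: 85 chips, eligible: A, C, D, E, F
Pot 3: 68 chips, eligible: C, D, E, F
Pot 4: 81 chips, eligible: C, D, E
Pot 5: 44 chips, eligible: C, E

Derivation:
Contributions: A=39, B=22, C=105, D=83, E=105, F=56
Pot levels (distinct totals of non-folded players): 22, 39, 56, 83, 105
Layer 1-22: 22 each from A, B, C, D, E, F = 22*6 = 132 chips; eligible A, B, C, D, E, F
Layer 23-39: 17 each from A, C, D, E, F = 17*5 = 85 chips; eligible A, C, D, E, F
Layer 40-56: 17 each from C, D, E, F = 17*4 = 68 chips; eligible C, D, E, F
Layer 57-83: 27 each from C, D, E = 27*3 = 81 chips; eligible C, D, E
Layer 84-105: 22 each from C, E = 22*2 = 44 chips; eligible C, E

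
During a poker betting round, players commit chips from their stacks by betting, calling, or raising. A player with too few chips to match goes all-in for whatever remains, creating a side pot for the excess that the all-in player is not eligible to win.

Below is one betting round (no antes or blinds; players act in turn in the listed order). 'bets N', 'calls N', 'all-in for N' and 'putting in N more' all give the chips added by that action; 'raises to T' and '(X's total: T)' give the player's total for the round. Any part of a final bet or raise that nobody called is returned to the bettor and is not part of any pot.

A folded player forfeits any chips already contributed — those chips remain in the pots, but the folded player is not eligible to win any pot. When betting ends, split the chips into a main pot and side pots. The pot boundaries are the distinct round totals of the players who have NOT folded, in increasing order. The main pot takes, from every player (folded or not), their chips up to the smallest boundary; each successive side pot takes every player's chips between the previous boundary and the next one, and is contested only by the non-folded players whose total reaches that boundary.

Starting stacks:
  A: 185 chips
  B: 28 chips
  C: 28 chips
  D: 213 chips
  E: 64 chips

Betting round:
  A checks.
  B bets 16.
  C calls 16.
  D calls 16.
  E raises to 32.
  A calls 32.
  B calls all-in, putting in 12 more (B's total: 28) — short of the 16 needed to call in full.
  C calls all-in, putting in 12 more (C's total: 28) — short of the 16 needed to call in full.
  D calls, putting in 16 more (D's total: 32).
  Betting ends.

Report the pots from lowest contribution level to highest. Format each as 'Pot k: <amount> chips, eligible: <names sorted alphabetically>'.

Contributions: A=32, B=28, C=28, D=32, E=32
Pot levels (distinct totals of non-folded players): 28, 32
Layer 1-28: 28 each from A, B, C, D, E = 28*5 = 140 chips; eligible A, B, C, D, E
Layer 29-32: 4 each from A, D, E = 4*3 = 12 chips; eligible A, D, E

Pot 1: 140 chips, eligible: A, B, C, D, E
Pot 2: 12 chips, eligible: A, D, E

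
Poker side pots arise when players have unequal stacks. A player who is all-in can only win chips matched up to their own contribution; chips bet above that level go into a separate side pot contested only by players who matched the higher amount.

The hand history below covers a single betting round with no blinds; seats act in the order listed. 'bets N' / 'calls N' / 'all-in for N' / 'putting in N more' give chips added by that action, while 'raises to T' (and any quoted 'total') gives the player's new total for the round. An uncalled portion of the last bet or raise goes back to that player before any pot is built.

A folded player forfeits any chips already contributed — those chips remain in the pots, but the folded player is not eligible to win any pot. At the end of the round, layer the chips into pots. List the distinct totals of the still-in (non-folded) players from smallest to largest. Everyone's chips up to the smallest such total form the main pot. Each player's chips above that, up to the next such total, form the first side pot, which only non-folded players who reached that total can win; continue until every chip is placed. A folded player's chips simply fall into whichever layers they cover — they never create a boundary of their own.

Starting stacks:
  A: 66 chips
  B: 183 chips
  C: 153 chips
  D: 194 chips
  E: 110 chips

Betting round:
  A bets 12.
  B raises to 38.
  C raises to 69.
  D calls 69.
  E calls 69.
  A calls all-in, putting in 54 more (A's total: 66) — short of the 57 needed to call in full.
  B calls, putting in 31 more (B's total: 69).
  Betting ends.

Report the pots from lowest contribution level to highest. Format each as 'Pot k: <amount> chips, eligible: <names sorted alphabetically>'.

Pot 1: 330 chips, eligible: A, B, C, D, E
Pot 2: 12 chips, eligible: B, C, D, E

Derivation:
Contributions: A=66, B=69, C=69, D=69, E=69
Pot levels (distinct totals of non-folded players): 66, 69
Layer 1-66: 66 each from A, B, C, D, E = 66*5 = 330 chips; eligible A, B, C, D, E
Layer 67-69: 3 each from B, C, D, E = 3*4 = 12 chips; eligible B, C, D, E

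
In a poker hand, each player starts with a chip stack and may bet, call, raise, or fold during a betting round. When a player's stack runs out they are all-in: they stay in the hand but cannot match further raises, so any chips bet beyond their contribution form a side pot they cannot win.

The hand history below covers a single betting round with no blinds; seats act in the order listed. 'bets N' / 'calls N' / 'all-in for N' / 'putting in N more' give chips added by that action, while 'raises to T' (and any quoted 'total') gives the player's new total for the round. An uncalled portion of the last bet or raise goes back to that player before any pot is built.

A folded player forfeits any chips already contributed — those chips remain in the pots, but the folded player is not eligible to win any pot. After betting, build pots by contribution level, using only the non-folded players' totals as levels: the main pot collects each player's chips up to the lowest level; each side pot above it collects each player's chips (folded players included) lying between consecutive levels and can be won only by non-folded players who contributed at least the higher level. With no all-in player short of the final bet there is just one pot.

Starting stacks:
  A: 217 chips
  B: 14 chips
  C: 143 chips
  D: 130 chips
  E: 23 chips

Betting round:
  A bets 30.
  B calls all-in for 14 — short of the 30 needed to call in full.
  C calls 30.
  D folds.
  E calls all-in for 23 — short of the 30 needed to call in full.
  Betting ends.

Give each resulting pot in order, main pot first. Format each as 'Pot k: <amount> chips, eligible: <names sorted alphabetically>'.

Pot 1: 56 chips, eligible: A, B, C, E
Pot 2: 27 chips, eligible: A, C, E
Pot 3: 14 chips, eligible: A, C

Derivation:
Contributions: A=30, B=14, C=30, E=23
Folded: D
Pot levels (distinct totals of non-folded players): 14, 23, 30
Layer 1-14: 14 each from A, B, C, E = 14*4 = 56 chips; eligible A, B, C, E
Layer 15-23: 9 each from A, C, E = 9*3 = 27 chips; eligible A, C, E
Layer 24-30: 7 each from A, C = 7*2 = 14 chips; eligible A, C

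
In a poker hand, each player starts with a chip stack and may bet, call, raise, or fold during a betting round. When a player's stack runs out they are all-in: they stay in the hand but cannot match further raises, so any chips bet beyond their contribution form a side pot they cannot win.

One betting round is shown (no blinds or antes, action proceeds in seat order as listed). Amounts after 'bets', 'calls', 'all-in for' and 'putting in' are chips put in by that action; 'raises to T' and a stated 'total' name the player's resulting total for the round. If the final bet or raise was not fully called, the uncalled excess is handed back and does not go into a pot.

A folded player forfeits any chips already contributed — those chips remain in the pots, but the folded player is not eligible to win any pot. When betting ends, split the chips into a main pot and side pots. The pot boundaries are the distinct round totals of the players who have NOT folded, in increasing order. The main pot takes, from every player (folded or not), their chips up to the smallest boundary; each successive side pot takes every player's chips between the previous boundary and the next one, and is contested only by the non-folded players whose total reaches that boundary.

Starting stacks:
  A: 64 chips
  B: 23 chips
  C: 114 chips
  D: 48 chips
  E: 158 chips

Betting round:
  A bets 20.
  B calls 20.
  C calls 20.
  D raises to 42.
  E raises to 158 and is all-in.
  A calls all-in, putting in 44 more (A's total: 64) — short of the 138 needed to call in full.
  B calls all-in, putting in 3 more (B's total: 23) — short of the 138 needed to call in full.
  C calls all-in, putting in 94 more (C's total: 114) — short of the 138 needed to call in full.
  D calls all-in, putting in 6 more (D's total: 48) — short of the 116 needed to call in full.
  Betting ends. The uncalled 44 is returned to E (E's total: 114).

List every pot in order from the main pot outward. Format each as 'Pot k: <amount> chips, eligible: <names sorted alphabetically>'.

Pot 1: 115 chips, eligible: A, B, C, D, E
Pot 2: 100 chips, eligible: A, C, D, E
Pot 3: 48 chips, eligible: A, C, E
Pot 4: 100 chips, eligible: C, E

Derivation:
Contributions (after 44 returned to E): A=64, B=23, C=114, D=48, E=114
Pot levels (distinct totals of non-folded players): 23, 48, 64, 114
Layer 1-23: 23 each from A, B, C, D, E = 23*5 = 115 chips; eligible A, B, C, D, E
Layer 24-48: 25 each from A, C, D, E = 25*4 = 100 chips; eligible A, C, D, E
Layer 49-64: 16 each from A, C, E = 16*3 = 48 chips; eligible A, C, E
Layer 65-114: 50 each from C, E = 50*2 = 100 chips; eligible C, E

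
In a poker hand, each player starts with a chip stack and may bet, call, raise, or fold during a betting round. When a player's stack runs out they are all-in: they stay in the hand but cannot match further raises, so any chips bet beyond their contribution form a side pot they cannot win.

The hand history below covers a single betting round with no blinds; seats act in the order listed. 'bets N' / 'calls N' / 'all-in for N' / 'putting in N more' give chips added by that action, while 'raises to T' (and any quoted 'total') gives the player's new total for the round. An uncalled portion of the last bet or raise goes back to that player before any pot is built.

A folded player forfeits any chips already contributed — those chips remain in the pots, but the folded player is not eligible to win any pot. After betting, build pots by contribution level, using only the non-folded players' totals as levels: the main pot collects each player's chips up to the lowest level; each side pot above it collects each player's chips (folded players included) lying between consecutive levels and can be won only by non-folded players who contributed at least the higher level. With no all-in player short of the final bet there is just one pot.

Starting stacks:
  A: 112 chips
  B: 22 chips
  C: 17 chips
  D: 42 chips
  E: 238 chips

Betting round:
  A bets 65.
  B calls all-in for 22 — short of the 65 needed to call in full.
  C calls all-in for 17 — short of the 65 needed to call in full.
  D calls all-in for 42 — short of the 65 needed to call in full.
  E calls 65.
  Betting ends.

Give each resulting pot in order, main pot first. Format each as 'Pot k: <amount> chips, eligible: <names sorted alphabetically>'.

Pot 1: 85 chips, eligible: A, B, C, D, E
Pot 2: 20 chips, eligible: A, B, D, E
Pot 3: 60 chips, eligible: A, D, E
Pot 4: 46 chips, eligible: A, E

Derivation:
Contributions: A=65, B=22, C=17, D=42, E=65
Pot levels (distinct totals of non-folded players): 17, 22, 42, 65
Layer 1-17: 17 each from A, B, C, D, E = 17*5 = 85 chips; eligible A, B, C, D, E
Layer 18-22: 5 each from A, B, D, E = 5*4 = 20 chips; eligible A, B, D, E
Layer 23-42: 20 each from A, D, E = 20*3 = 60 chips; eligible A, D, E
Layer 43-65: 23 each from A, E = 23*2 = 46 chips; eligible A, E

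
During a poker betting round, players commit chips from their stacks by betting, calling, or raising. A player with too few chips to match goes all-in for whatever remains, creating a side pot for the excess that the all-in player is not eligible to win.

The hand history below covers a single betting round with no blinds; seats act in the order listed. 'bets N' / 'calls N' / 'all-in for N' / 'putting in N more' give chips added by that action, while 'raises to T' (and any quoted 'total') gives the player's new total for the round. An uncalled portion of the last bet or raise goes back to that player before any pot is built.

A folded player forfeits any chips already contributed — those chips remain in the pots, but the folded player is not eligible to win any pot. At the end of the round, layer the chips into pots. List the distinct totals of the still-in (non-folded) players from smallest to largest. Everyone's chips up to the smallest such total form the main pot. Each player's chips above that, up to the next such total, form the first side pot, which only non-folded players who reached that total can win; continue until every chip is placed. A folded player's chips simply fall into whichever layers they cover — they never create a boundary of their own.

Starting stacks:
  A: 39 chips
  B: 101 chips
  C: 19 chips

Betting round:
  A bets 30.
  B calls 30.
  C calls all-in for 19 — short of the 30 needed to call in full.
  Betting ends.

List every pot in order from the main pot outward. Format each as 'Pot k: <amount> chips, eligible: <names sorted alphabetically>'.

Contributions: A=30, B=30, C=19
Pot levels (distinct totals of non-folded players): 19, 30
Layer 1-19: 19 each from A, B, C = 19*3 = 57 chips; eligible A, B, C
Layer 20-30: 11 each from A, B = 11*2 = 22 chips; eligible A, B

Pot 1: 57 chips, eligible: A, B, C
Pot 2: 22 chips, eligible: A, B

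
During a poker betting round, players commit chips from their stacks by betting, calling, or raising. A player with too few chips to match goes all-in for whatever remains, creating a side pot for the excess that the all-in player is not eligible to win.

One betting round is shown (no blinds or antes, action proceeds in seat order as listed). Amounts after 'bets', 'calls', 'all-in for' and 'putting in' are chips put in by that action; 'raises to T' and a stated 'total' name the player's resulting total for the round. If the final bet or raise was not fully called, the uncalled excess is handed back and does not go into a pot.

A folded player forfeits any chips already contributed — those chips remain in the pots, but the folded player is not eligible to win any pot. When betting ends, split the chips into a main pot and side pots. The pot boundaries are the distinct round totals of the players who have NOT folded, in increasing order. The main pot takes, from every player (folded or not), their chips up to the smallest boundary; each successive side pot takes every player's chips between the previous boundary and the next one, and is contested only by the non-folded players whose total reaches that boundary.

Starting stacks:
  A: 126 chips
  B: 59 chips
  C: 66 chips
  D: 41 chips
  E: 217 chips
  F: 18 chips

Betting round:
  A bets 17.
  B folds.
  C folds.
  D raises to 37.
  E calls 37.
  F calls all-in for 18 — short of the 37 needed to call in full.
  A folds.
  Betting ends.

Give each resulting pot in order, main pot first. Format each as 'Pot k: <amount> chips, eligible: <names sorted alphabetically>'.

Pot 1: 71 chips, eligible: D, E, F
Pot 2: 38 chips, eligible: D, E

Derivation:
Contributions: A=17, D=37, E=37, F=18
Folded: A, B, C
Pot levels (distinct totals of non-folded players): 18, 37
Layer 1-18: A 17 + D 18 + E 18 + F 18 = 71 chips; eligible D, E, F
Layer 19-37: 19 each from D, E = 19*2 = 38 chips; eligible D, E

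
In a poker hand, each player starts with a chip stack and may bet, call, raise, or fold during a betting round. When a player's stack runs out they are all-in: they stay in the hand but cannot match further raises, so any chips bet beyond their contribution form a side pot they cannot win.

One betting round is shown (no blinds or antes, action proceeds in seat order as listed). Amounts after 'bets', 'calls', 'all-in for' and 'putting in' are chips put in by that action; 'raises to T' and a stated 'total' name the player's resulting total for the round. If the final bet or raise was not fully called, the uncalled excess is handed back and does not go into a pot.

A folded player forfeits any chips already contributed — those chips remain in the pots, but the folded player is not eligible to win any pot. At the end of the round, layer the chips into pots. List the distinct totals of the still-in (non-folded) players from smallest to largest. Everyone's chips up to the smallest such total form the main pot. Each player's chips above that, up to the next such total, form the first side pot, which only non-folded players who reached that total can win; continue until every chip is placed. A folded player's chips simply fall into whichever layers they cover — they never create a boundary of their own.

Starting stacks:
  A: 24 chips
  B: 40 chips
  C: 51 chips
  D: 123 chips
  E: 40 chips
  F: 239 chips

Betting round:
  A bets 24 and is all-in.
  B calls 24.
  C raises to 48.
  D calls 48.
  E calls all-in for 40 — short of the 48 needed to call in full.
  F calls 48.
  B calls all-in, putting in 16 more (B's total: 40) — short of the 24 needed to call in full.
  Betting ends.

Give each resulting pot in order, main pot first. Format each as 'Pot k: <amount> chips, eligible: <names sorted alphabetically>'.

Contributions: A=24, B=40, C=48, D=48, E=40, F=48
Pot levels (distinct totals of non-folded players): 24, 40, 48
Layer 1-24: 24 each from A, B, C, D, E, F = 24*6 = 144 chips; eligible A, B, C, D, E, F
Layer 25-40: 16 each from B, C, D, E, F = 16*5 = 80 chips; eligible B, C, D, E, F
Layer 41-48: 8 each from C, D, F = 8*3 = 24 chips; eligible C, D, F

Pot 1: 144 chips, eligible: A, B, C, D, E, F
Pot 2: 80 chips, eligible: B, C, D, E, F
Pot 3: 24 chips, eligible: C, D, F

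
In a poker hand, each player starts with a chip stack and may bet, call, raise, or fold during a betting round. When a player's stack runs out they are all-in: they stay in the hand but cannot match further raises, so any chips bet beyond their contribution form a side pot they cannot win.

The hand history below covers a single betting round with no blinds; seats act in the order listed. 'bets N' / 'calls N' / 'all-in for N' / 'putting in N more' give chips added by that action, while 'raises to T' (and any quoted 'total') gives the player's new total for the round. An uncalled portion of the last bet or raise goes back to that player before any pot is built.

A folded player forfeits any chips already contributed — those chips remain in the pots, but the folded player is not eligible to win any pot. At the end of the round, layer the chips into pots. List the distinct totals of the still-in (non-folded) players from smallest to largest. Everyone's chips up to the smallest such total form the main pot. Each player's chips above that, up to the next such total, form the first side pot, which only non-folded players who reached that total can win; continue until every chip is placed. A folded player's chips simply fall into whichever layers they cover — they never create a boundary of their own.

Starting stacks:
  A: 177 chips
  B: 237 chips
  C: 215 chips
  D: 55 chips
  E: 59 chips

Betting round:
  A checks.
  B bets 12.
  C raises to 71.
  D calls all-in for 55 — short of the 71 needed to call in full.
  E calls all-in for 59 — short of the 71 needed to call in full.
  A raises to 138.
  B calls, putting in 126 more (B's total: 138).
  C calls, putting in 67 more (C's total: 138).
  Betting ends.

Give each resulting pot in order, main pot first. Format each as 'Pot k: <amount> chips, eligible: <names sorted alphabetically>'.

Pot 1: 275 chips, eligible: A, B, C, D, E
Pot 2: 16 chips, eligible: A, B, C, E
Pot 3: 237 chips, eligible: A, B, C

Derivation:
Contributions: A=138, B=138, C=138, D=55, E=59
Pot levels (distinct totals of non-folded players): 55, 59, 138
Layer 1-55: 55 each from A, B, C, D, E = 55*5 = 275 chips; eligible A, B, C, D, E
Layer 56-59: 4 each from A, B, C, E = 4*4 = 16 chips; eligible A, B, C, E
Layer 60-138: 79 each from A, B, C = 79*3 = 237 chips; eligible A, B, C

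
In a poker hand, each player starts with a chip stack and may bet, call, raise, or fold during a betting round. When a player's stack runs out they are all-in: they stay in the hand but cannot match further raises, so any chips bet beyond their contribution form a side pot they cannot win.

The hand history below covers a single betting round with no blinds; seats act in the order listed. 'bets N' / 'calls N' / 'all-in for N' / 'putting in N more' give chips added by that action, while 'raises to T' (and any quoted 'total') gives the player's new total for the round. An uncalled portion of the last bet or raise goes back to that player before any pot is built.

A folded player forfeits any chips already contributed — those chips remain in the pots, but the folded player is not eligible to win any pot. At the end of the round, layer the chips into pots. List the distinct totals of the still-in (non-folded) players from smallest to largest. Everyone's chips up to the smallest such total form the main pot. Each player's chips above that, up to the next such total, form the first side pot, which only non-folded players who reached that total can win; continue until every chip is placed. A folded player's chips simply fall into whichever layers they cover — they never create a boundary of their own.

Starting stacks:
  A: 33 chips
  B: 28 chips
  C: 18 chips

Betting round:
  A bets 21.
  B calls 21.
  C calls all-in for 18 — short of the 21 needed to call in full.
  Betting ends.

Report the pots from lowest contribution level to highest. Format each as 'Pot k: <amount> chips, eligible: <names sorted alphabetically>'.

Pot 1: 54 chips, eligible: A, B, C
Pot 2: 6 chips, eligible: A, B

Derivation:
Contributions: A=21, B=21, C=18
Pot levels (distinct totals of non-folded players): 18, 21
Layer 1-18: 18 each from A, B, C = 18*3 = 54 chips; eligible A, B, C
Layer 19-21: 3 each from A, B = 3*2 = 6 chips; eligible A, B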